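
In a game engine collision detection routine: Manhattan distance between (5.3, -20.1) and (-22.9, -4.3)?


|5.3-(-22.9)| + |(-20.1)-(-4.3)| = 28.2 + 15.8 = 44

44


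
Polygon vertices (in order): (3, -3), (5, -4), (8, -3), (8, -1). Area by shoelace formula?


Shoelace sum: (3*(-4) - 5*(-3)) + (5*(-3) - 8*(-4)) + (8*(-1) - 8*(-3)) + (8*(-3) - 3*(-1))
= 15
Area = |15|/2 = 7.5

7.5


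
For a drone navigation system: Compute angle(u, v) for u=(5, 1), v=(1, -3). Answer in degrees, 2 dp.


u.v = 2, |u| = sqrt(26) = 5.099, |v| = sqrt(10) = 3.1623
cos(theta) = u.v/(|u||v|) = 2/sqrt(260) = 0.124035
theta = acos(0.124035) = 82.87 degrees

82.87 degrees


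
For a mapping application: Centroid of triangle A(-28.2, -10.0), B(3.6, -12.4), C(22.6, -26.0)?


Centroid = ((x_A+x_B+x_C)/3, (y_A+y_B+y_C)/3)
= (((-28.2)+3.6+22.6)/3, ((-10)+(-12.4)+(-26))/3)
= (-0.6667, -16.1333)

(-0.6667, -16.1333)


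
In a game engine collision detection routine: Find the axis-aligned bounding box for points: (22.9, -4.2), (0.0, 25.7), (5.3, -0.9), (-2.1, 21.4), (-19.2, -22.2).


x range: [-19.2, 22.9]
y range: [-22.2, 25.7]
Bounding box: (-19.2,-22.2) to (22.9,25.7)

(-19.2,-22.2) to (22.9,25.7)


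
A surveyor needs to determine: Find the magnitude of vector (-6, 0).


|u| = sqrt((-6)^2 + 0^2) = sqrt(36) = 6

6


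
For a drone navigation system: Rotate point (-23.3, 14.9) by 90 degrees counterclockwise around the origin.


90° CCW: (x,y) -> (-y, x)
(-23.3,14.9) -> (-14.9, -23.3)

(-14.9, -23.3)


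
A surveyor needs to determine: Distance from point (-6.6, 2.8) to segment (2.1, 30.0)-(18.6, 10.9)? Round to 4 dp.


Project P onto AB: t = 0.5902 (clamped to [0,1])
Closest point on segment: (11.8377, 18.7279)
Distance: 24.3649

24.3649


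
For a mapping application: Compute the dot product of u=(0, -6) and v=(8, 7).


u . v = u_x*v_x + u_y*v_y = 0*8 + (-6)*7
= 0 + (-42) = -42

-42


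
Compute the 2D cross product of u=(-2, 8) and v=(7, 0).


u x v = u_x*v_y - u_y*v_x = (-2)*0 - 8*7
= 0 - 56 = -56

-56


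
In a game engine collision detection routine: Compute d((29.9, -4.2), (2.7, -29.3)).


dx=-27.2, dy=-25.1
d^2 = (-27.2)^2 + (-25.1)^2 = 1369.85
d = sqrt(1369.85) = 37.0115

37.0115


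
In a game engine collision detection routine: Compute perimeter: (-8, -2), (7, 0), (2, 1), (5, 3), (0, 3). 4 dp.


Sides: (-8, -2)->(7, 0): sqrt(229) = 15.132746, (7, 0)->(2, 1): sqrt(26) = 5.09902, (2, 1)->(5, 3): sqrt(13) = 3.605551, (5, 3)->(0, 3): sqrt(25) = 5, (0, 3)->(-8, -2): sqrt(89) = 9.433981
Sum = 38.271298
Perimeter = 38.2713

38.2713


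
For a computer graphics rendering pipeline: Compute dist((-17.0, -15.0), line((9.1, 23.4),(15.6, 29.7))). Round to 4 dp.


|cross product| = 85.17
|line direction| = sqrt(81.94) = 9.0521
Distance = 85.17/sqrt(81.94) = 9.4089

9.4089


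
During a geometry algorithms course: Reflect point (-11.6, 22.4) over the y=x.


Reflection over y=x: (x,y) -> (y,x)
(-11.6, 22.4) -> (22.4, -11.6)

(22.4, -11.6)


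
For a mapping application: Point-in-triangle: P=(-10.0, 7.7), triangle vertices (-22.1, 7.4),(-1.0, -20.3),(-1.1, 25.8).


Cross products: AB x AP = 341.5, BC x BP = 412.1, CA x CP = 216.34
All same sign? yes

Yes, inside


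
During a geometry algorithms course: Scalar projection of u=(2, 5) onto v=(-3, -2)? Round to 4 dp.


u.v = -16, |v| = sqrt(13) = 3.6056
Scalar projection = u.v / |v| = -16 / sqrt(13) = -4.4376

-4.4376


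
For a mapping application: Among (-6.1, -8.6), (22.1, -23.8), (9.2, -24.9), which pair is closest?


d(P0,P1) = 32.0356, d(P0,P2) = 22.3558, d(P1,P2) = 12.9468
Closest: P1 and P2

Closest pair: (22.1, -23.8) and (9.2, -24.9), distance = 12.9468


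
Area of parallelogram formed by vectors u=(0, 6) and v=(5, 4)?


|u x v| = |0*4 - 6*5|
= |0 - 30| = 30

30


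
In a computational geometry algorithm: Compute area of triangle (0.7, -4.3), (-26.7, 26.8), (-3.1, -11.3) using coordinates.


Area = |x_A(y_B-y_C) + x_B(y_C-y_A) + x_C(y_A-y_B)|/2
= |26.67 + 186.9 + 96.41|/2
= 309.98/2 = 154.99

154.99


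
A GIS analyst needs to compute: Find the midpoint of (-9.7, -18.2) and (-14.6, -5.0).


M = (((-9.7)+(-14.6))/2, ((-18.2)+(-5))/2)
= (-12.15, -11.6)

(-12.15, -11.6)


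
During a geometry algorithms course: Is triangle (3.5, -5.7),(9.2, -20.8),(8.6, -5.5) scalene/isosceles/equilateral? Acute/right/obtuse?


Side lengths squared: AB^2=260.5, BC^2=234.45, CA^2=26.05
Sorted: [26.05, 234.45, 260.5]
By sides: Scalene, By angles: Right

Scalene, Right


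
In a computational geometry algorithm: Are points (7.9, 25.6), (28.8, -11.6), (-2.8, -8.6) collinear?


Cross product: (28.8-7.9)*((-8.6)-25.6) - ((-11.6)-25.6)*((-2.8)-7.9)
= -1112.82

No, not collinear


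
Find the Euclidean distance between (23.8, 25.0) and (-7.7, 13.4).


dx=-31.5, dy=-11.6
d^2 = (-31.5)^2 + (-11.6)^2 = 1126.81
d = sqrt(1126.81) = 33.568

33.568


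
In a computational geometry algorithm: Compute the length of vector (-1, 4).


|u| = sqrt((-1)^2 + 4^2) = sqrt(17) = 4.1231

4.1231


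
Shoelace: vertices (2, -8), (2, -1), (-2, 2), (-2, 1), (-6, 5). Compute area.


Shoelace sum: (2*(-1) - 2*(-8)) + (2*2 - (-2)*(-1)) + ((-2)*1 - (-2)*2) + ((-2)*5 - (-6)*1) + ((-6)*(-8) - 2*5)
= 52
Area = |52|/2 = 26

26


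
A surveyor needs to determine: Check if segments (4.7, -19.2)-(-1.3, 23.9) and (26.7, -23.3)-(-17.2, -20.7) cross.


Cross products: d1=-122.79, d2=-1999.28, d3=-923.6, d4=952.89
d1*d2 < 0 and d3*d4 < 0? no

No, they don't intersect


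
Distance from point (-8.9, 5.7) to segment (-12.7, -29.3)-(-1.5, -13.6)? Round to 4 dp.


Project P onto AB: t = 1 (clamped to [0,1])
Closest point on segment: (-1.5, -13.6)
Distance: 20.67

20.67


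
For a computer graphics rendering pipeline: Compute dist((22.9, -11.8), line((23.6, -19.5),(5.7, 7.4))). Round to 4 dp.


|cross product| = 119
|line direction| = sqrt(1044.02) = 32.3113
Distance = 119/sqrt(1044.02) = 3.6829

3.6829


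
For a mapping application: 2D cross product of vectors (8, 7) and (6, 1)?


u x v = u_x*v_y - u_y*v_x = 8*1 - 7*6
= 8 - 42 = -34

-34


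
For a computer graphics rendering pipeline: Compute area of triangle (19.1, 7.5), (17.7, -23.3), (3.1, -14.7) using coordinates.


Area = |x_A(y_B-y_C) + x_B(y_C-y_A) + x_C(y_A-y_B)|/2
= |(-164.26) + (-392.94) + 95.48|/2
= 461.72/2 = 230.86

230.86


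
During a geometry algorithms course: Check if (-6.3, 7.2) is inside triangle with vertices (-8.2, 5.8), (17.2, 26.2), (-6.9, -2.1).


Cross products: AB x AP = -3.2, BC x BP = -207.15, CA x CP = -16.83
All same sign? yes

Yes, inside


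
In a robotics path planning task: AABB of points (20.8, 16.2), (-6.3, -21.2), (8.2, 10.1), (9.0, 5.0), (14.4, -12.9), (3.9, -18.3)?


x range: [-6.3, 20.8]
y range: [-21.2, 16.2]
Bounding box: (-6.3,-21.2) to (20.8,16.2)

(-6.3,-21.2) to (20.8,16.2)


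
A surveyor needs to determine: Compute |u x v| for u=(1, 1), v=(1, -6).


|u x v| = |1*(-6) - 1*1|
= |(-6) - 1| = 7

7


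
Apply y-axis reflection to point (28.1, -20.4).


Reflection over y-axis: (x,y) -> (-x,y)
(28.1, -20.4) -> (-28.1, -20.4)

(-28.1, -20.4)


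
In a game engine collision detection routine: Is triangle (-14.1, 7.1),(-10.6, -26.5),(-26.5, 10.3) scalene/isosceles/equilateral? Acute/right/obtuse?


Side lengths squared: AB^2=1141.21, BC^2=1607.05, CA^2=164
Sorted: [164, 1141.21, 1607.05]
By sides: Scalene, By angles: Obtuse

Scalene, Obtuse


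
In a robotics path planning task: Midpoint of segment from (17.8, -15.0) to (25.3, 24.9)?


M = ((17.8+25.3)/2, ((-15)+24.9)/2)
= (21.55, 4.95)

(21.55, 4.95)


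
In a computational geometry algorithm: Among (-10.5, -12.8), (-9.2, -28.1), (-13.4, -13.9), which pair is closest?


d(P0,P1) = 15.3551, d(P0,P2) = 3.1016, d(P1,P2) = 14.8081
Closest: P0 and P2

Closest pair: (-10.5, -12.8) and (-13.4, -13.9), distance = 3.1016


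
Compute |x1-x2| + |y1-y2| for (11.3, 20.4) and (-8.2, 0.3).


|11.3-(-8.2)| + |20.4-0.3| = 19.5 + 20.1 = 39.6

39.6


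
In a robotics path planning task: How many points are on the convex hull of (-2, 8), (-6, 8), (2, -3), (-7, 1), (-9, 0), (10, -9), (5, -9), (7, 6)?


Convex hull vertices (CCW): (-9, 0), (5, -9), (10, -9), (7, 6), (-2, 8), (-6, 8)
Count = 6

6


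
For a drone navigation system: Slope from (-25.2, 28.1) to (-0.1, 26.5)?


slope = (y2-y1)/(x2-x1) = (26.5-28.1)/((-0.1)-(-25.2)) = (-1.6)/25.1 = -0.0637

-0.0637


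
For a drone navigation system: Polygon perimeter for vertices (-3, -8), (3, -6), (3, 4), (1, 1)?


Sides: (-3, -8)->(3, -6): sqrt(40) = 6.324555, (3, -6)->(3, 4): sqrt(100) = 10, (3, 4)->(1, 1): sqrt(13) = 3.605551, (1, 1)->(-3, -8): sqrt(97) = 9.848858
Sum = 29.778964
Perimeter = 29.779

29.779


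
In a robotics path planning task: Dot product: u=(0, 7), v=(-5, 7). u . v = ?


u . v = u_x*v_x + u_y*v_y = 0*(-5) + 7*7
= 0 + 49 = 49

49


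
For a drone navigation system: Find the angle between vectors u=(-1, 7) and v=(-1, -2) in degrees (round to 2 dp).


u.v = -13, |u| = sqrt(50) = 7.0711, |v| = sqrt(5) = 2.2361
cos(theta) = u.v/(|u||v|) = -13/sqrt(250) = -0.822192
theta = acos(-0.822192) = 145.3 degrees

145.3 degrees


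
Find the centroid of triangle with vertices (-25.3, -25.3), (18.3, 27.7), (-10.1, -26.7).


Centroid = ((x_A+x_B+x_C)/3, (y_A+y_B+y_C)/3)
= (((-25.3)+18.3+(-10.1))/3, ((-25.3)+27.7+(-26.7))/3)
= (-5.7, -8.1)

(-5.7, -8.1)


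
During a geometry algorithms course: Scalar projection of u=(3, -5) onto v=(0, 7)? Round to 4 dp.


u.v = -35, |v| = sqrt(49) = 7
Scalar projection = u.v / |v| = -35 / sqrt(49) = -5

-5


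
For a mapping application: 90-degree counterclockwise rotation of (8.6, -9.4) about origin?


90° CCW: (x,y) -> (-y, x)
(8.6,-9.4) -> (9.4, 8.6)

(9.4, 8.6)


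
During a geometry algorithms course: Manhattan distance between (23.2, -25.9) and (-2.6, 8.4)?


|23.2-(-2.6)| + |(-25.9)-8.4| = 25.8 + 34.3 = 60.1

60.1


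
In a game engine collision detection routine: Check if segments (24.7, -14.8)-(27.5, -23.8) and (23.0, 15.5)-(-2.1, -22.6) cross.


Cross products: d1=825.3, d2=1157.88, d3=69.54, d4=-263.04
d1*d2 < 0 and d3*d4 < 0? no

No, they don't intersect


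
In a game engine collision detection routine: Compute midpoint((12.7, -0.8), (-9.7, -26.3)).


M = ((12.7+(-9.7))/2, ((-0.8)+(-26.3))/2)
= (1.5, -13.55)

(1.5, -13.55)


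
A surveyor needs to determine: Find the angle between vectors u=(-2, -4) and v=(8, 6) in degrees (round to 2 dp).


u.v = -40, |u| = sqrt(20) = 4.4721, |v| = sqrt(100) = 10
cos(theta) = u.v/(|u||v|) = -40/sqrt(2000) = -0.894427
theta = acos(-0.894427) = 153.43 degrees

153.43 degrees


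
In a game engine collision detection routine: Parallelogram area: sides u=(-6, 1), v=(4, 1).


|u x v| = |(-6)*1 - 1*4|
= |(-6) - 4| = 10

10


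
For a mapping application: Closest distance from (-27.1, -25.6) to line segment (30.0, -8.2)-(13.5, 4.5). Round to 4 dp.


Project P onto AB: t = 1 (clamped to [0,1])
Closest point on segment: (13.5, 4.5)
Distance: 50.5408

50.5408


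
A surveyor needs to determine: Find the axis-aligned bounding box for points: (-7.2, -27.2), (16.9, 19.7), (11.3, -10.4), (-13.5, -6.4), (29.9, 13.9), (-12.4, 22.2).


x range: [-13.5, 29.9]
y range: [-27.2, 22.2]
Bounding box: (-13.5,-27.2) to (29.9,22.2)

(-13.5,-27.2) to (29.9,22.2)


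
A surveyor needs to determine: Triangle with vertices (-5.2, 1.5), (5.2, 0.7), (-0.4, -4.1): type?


Side lengths squared: AB^2=108.8, BC^2=54.4, CA^2=54.4
Sorted: [54.4, 54.4, 108.8]
By sides: Isosceles, By angles: Right

Isosceles, Right


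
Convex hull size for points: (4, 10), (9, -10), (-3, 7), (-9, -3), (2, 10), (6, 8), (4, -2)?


Convex hull vertices (CCW): (-9, -3), (9, -10), (6, 8), (4, 10), (2, 10), (-3, 7)
Count = 6

6


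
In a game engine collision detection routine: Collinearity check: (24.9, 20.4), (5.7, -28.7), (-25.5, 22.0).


Cross product: (5.7-24.9)*(22-20.4) - ((-28.7)-20.4)*((-25.5)-24.9)
= -2505.36

No, not collinear


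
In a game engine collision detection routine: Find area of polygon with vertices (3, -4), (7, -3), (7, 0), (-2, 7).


Shoelace sum: (3*(-3) - 7*(-4)) + (7*0 - 7*(-3)) + (7*7 - (-2)*0) + ((-2)*(-4) - 3*7)
= 76
Area = |76|/2 = 38

38


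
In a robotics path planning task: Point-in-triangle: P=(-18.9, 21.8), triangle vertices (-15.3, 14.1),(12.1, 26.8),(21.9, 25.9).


Cross products: AB x AP = 256.7, BC x BP = -76.9, CA x CP = -328.92
All same sign? no

No, outside


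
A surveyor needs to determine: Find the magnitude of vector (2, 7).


|u| = sqrt(2^2 + 7^2) = sqrt(53) = 7.2801

7.2801


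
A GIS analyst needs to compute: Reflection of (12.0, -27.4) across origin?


Reflection over origin: (x,y) -> (-x,-y)
(12, -27.4) -> (-12, 27.4)

(-12, 27.4)


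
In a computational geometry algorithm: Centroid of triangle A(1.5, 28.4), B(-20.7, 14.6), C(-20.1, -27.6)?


Centroid = ((x_A+x_B+x_C)/3, (y_A+y_B+y_C)/3)
= ((1.5+(-20.7)+(-20.1))/3, (28.4+14.6+(-27.6))/3)
= (-13.1, 5.1333)

(-13.1, 5.1333)


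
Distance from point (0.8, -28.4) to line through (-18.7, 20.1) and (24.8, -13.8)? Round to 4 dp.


|cross product| = 1448.7
|line direction| = sqrt(3041.46) = 55.1494
Distance = 1448.7/sqrt(3041.46) = 26.2686

26.2686


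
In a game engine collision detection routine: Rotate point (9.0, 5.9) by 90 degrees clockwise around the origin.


90° CW: (x,y) -> (y, -x)
(9,5.9) -> (5.9, -9)

(5.9, -9)


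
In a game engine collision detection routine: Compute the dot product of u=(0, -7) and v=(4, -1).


u . v = u_x*v_x + u_y*v_y = 0*4 + (-7)*(-1)
= 0 + 7 = 7

7


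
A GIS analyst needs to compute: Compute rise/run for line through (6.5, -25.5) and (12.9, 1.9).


slope = (y2-y1)/(x2-x1) = (1.9-(-25.5))/(12.9-6.5) = 27.4/6.4 = 4.2812

4.2812


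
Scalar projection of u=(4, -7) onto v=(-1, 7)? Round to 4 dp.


u.v = -53, |v| = sqrt(50) = 7.0711
Scalar projection = u.v / |v| = -53 / sqrt(50) = -7.4953

-7.4953


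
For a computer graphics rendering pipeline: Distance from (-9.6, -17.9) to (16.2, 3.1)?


dx=25.8, dy=21
d^2 = 25.8^2 + 21^2 = 1106.64
d = sqrt(1106.64) = 33.2662

33.2662


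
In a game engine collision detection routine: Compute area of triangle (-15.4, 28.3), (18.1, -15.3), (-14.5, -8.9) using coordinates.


Area = |x_A(y_B-y_C) + x_B(y_C-y_A) + x_C(y_A-y_B)|/2
= |98.56 + (-673.32) + (-632.2)|/2
= 1206.96/2 = 603.48

603.48


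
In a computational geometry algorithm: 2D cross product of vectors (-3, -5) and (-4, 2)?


u x v = u_x*v_y - u_y*v_x = (-3)*2 - (-5)*(-4)
= (-6) - 20 = -26

-26


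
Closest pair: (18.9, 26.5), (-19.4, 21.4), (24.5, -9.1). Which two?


d(P0,P1) = 38.6381, d(P0,P2) = 36.0378, d(P1,P2) = 53.4552
Closest: P0 and P2

Closest pair: (18.9, 26.5) and (24.5, -9.1), distance = 36.0378


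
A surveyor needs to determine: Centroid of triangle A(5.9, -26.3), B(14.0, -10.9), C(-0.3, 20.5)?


Centroid = ((x_A+x_B+x_C)/3, (y_A+y_B+y_C)/3)
= ((5.9+14+(-0.3))/3, ((-26.3)+(-10.9)+20.5)/3)
= (6.5333, -5.5667)

(6.5333, -5.5667)


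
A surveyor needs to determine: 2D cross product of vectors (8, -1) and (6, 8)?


u x v = u_x*v_y - u_y*v_x = 8*8 - (-1)*6
= 64 - (-6) = 70

70


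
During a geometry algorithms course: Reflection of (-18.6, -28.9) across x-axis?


Reflection over x-axis: (x,y) -> (x,-y)
(-18.6, -28.9) -> (-18.6, 28.9)

(-18.6, 28.9)


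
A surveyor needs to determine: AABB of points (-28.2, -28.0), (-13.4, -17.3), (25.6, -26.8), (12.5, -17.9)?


x range: [-28.2, 25.6]
y range: [-28, -17.3]
Bounding box: (-28.2,-28) to (25.6,-17.3)

(-28.2,-28) to (25.6,-17.3)


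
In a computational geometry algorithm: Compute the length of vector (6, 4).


|u| = sqrt(6^2 + 4^2) = sqrt(52) = 7.2111

7.2111


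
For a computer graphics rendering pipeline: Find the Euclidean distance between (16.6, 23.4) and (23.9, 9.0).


dx=7.3, dy=-14.4
d^2 = 7.3^2 + (-14.4)^2 = 260.65
d = sqrt(260.65) = 16.1447

16.1447


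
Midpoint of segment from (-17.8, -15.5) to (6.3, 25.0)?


M = (((-17.8)+6.3)/2, ((-15.5)+25)/2)
= (-5.75, 4.75)

(-5.75, 4.75)


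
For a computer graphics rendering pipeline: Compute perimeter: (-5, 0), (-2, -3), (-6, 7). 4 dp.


Sides: (-5, 0)->(-2, -3): sqrt(18) = 4.242641, (-2, -3)->(-6, 7): sqrt(116) = 10.77033, (-6, 7)->(-5, 0): sqrt(50) = 7.071068
Sum = 22.084039
Perimeter = 22.084

22.084


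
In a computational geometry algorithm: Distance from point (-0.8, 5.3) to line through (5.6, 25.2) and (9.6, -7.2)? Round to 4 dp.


|cross product| = 286.96
|line direction| = sqrt(1065.76) = 32.646
Distance = 286.96/sqrt(1065.76) = 8.7901

8.7901


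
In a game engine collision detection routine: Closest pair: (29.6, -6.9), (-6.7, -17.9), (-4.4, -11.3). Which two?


d(P0,P1) = 37.9301, d(P0,P2) = 34.2835, d(P1,P2) = 6.9893
Closest: P1 and P2

Closest pair: (-6.7, -17.9) and (-4.4, -11.3), distance = 6.9893


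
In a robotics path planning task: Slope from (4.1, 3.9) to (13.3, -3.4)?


slope = (y2-y1)/(x2-x1) = ((-3.4)-3.9)/(13.3-4.1) = (-7.3)/9.2 = -0.7935

-0.7935


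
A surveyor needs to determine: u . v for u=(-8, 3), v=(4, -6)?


u . v = u_x*v_x + u_y*v_y = (-8)*4 + 3*(-6)
= (-32) + (-18) = -50

-50


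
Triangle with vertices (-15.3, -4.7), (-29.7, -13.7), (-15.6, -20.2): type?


Side lengths squared: AB^2=288.36, BC^2=241.06, CA^2=240.34
Sorted: [240.34, 241.06, 288.36]
By sides: Scalene, By angles: Acute

Scalene, Acute


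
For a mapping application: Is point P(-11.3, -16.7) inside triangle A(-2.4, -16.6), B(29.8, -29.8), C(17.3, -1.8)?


Cross products: AB x AP = -120.7, BC x BP = 987.05, CA x CP = -129.75
All same sign? no

No, outside


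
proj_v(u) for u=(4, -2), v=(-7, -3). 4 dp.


u.v = -22, |v| = sqrt(58) = 7.6158
Scalar projection = u.v / |v| = -22 / sqrt(58) = -2.8887

-2.8887


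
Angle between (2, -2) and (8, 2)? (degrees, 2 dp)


u.v = 12, |u| = sqrt(8) = 2.8284, |v| = sqrt(68) = 8.2462
cos(theta) = u.v/(|u||v|) = 12/sqrt(544) = 0.514496
theta = acos(0.514496) = 59.04 degrees

59.04 degrees


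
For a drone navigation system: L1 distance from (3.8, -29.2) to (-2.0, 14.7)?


|3.8-(-2)| + |(-29.2)-14.7| = 5.8 + 43.9 = 49.7

49.7


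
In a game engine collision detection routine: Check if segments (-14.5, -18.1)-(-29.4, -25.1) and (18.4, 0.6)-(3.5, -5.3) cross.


Cross products: d1=84.52, d2=100.91, d3=-48.33, d4=-64.72
d1*d2 < 0 and d3*d4 < 0? no

No, they don't intersect


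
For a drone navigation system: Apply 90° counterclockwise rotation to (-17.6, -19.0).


90° CCW: (x,y) -> (-y, x)
(-17.6,-19) -> (19, -17.6)

(19, -17.6)


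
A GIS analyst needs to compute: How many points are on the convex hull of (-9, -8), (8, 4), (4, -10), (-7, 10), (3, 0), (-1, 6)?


Convex hull vertices (CCW): (-9, -8), (4, -10), (8, 4), (-7, 10)
Count = 4

4


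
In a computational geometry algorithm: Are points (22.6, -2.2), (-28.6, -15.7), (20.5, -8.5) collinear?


Cross product: ((-28.6)-22.6)*((-8.5)-(-2.2)) - ((-15.7)-(-2.2))*(20.5-22.6)
= 294.21

No, not collinear


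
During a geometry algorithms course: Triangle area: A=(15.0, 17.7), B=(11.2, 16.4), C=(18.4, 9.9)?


Area = |x_A(y_B-y_C) + x_B(y_C-y_A) + x_C(y_A-y_B)|/2
= |97.5 + (-87.36) + 23.92|/2
= 34.06/2 = 17.03

17.03


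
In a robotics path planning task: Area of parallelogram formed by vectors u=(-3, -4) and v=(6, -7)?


|u x v| = |(-3)*(-7) - (-4)*6|
= |21 - (-24)| = 45

45


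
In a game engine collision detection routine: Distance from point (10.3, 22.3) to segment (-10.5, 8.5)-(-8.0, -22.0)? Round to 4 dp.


Project P onto AB: t = 0 (clamped to [0,1])
Closest point on segment: (-10.5, 8.5)
Distance: 24.9616

24.9616


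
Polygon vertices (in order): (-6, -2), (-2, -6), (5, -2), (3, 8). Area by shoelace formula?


Shoelace sum: ((-6)*(-6) - (-2)*(-2)) + ((-2)*(-2) - 5*(-6)) + (5*8 - 3*(-2)) + (3*(-2) - (-6)*8)
= 154
Area = |154|/2 = 77

77


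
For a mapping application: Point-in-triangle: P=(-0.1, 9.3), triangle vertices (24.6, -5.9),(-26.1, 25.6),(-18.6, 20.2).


Cross products: AB x AP = 7.41, BC x BP = 18.15, CA x CP = 11.97
All same sign? yes

Yes, inside


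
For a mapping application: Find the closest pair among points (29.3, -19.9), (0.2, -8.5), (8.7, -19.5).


d(P0,P1) = 31.2533, d(P0,P2) = 20.6039, d(P1,P2) = 13.9014
Closest: P1 and P2

Closest pair: (0.2, -8.5) and (8.7, -19.5), distance = 13.9014


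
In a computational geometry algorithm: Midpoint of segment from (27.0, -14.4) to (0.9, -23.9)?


M = ((27+0.9)/2, ((-14.4)+(-23.9))/2)
= (13.95, -19.15)

(13.95, -19.15)


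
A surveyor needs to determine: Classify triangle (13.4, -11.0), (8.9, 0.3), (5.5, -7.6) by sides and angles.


Side lengths squared: AB^2=147.94, BC^2=73.97, CA^2=73.97
Sorted: [73.97, 73.97, 147.94]
By sides: Isosceles, By angles: Right

Isosceles, Right


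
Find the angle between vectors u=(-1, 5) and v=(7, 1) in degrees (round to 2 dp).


u.v = -2, |u| = sqrt(26) = 5.099, |v| = sqrt(50) = 7.0711
cos(theta) = u.v/(|u||v|) = -2/sqrt(1300) = -0.05547
theta = acos(-0.05547) = 93.18 degrees

93.18 degrees


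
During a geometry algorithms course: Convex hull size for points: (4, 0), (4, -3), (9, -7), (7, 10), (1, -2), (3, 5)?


Convex hull vertices (CCW): (1, -2), (9, -7), (7, 10), (3, 5)
Count = 4

4


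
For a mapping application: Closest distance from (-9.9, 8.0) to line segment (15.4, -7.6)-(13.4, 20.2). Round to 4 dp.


Project P onto AB: t = 0.6234 (clamped to [0,1])
Closest point on segment: (14.1532, 9.7304)
Distance: 24.1154

24.1154


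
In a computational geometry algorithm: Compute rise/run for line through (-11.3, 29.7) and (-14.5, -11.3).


slope = (y2-y1)/(x2-x1) = ((-11.3)-29.7)/((-14.5)-(-11.3)) = (-41)/(-3.2) = 12.8125

12.8125


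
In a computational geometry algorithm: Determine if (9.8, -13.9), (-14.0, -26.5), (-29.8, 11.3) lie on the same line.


Cross product: ((-14)-9.8)*(11.3-(-13.9)) - ((-26.5)-(-13.9))*((-29.8)-9.8)
= -1098.72

No, not collinear


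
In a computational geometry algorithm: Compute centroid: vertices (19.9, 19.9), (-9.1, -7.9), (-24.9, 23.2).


Centroid = ((x_A+x_B+x_C)/3, (y_A+y_B+y_C)/3)
= ((19.9+(-9.1)+(-24.9))/3, (19.9+(-7.9)+23.2)/3)
= (-4.7, 11.7333)

(-4.7, 11.7333)


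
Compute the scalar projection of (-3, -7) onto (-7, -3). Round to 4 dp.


u.v = 42, |v| = sqrt(58) = 7.6158
Scalar projection = u.v / |v| = 42 / sqrt(58) = 5.5149

5.5149


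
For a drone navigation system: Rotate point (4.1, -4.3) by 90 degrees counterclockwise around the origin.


90° CCW: (x,y) -> (-y, x)
(4.1,-4.3) -> (4.3, 4.1)

(4.3, 4.1)


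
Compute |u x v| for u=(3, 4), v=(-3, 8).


|u x v| = |3*8 - 4*(-3)|
= |24 - (-12)| = 36

36


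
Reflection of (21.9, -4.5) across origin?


Reflection over origin: (x,y) -> (-x,-y)
(21.9, -4.5) -> (-21.9, 4.5)

(-21.9, 4.5)


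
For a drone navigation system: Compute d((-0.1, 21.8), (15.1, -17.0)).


dx=15.2, dy=-38.8
d^2 = 15.2^2 + (-38.8)^2 = 1736.48
d = sqrt(1736.48) = 41.6711

41.6711


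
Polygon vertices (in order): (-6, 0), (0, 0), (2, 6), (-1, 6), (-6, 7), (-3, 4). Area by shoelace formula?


Shoelace sum: ((-6)*0 - 0*0) + (0*6 - 2*0) + (2*6 - (-1)*6) + ((-1)*7 - (-6)*6) + ((-6)*4 - (-3)*7) + ((-3)*0 - (-6)*4)
= 68
Area = |68|/2 = 34

34


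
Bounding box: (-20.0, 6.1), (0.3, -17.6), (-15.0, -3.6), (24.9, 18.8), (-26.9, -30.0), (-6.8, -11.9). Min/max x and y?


x range: [-26.9, 24.9]
y range: [-30, 18.8]
Bounding box: (-26.9,-30) to (24.9,18.8)

(-26.9,-30) to (24.9,18.8)


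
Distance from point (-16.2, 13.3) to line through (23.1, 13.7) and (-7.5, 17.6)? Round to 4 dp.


|cross product| = 165.51
|line direction| = sqrt(951.57) = 30.8475
Distance = 165.51/sqrt(951.57) = 5.3654

5.3654


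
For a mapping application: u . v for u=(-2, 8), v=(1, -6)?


u . v = u_x*v_x + u_y*v_y = (-2)*1 + 8*(-6)
= (-2) + (-48) = -50

-50


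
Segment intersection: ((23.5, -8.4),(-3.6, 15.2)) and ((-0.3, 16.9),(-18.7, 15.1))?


Cross products: d1=508.36, d2=25.34, d3=-123.95, d4=359.07
d1*d2 < 0 and d3*d4 < 0? no

No, they don't intersect


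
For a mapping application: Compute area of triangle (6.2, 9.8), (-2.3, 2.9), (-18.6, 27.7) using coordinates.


Area = |x_A(y_B-y_C) + x_B(y_C-y_A) + x_C(y_A-y_B)|/2
= |(-153.76) + (-41.17) + (-128.34)|/2
= 323.27/2 = 161.635

161.635


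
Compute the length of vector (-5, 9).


|u| = sqrt((-5)^2 + 9^2) = sqrt(106) = 10.2956

10.2956


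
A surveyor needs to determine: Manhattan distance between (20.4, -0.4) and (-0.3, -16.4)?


|20.4-(-0.3)| + |(-0.4)-(-16.4)| = 20.7 + 16 = 36.7

36.7


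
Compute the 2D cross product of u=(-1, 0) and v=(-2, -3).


u x v = u_x*v_y - u_y*v_x = (-1)*(-3) - 0*(-2)
= 3 - 0 = 3

3


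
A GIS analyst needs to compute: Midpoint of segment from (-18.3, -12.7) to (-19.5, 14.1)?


M = (((-18.3)+(-19.5))/2, ((-12.7)+14.1)/2)
= (-18.9, 0.7)

(-18.9, 0.7)


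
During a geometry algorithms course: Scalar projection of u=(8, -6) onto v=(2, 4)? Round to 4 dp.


u.v = -8, |v| = sqrt(20) = 4.4721
Scalar projection = u.v / |v| = -8 / sqrt(20) = -1.7889

-1.7889


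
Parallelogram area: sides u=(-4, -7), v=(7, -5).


|u x v| = |(-4)*(-5) - (-7)*7|
= |20 - (-49)| = 69

69


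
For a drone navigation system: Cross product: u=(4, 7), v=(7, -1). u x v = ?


u x v = u_x*v_y - u_y*v_x = 4*(-1) - 7*7
= (-4) - 49 = -53

-53


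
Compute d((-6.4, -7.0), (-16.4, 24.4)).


dx=-10, dy=31.4
d^2 = (-10)^2 + 31.4^2 = 1085.96
d = sqrt(1085.96) = 32.9539

32.9539


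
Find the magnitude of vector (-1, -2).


|u| = sqrt((-1)^2 + (-2)^2) = sqrt(5) = 2.2361

2.2361


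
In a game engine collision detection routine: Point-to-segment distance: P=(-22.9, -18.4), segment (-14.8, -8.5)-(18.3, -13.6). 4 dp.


Project P onto AB: t = 0 (clamped to [0,1])
Closest point on segment: (-14.8, -8.5)
Distance: 12.7914

12.7914


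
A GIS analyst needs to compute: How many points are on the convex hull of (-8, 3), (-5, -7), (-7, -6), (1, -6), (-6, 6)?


Convex hull vertices (CCW): (-8, 3), (-7, -6), (-5, -7), (1, -6), (-6, 6)
Count = 5

5


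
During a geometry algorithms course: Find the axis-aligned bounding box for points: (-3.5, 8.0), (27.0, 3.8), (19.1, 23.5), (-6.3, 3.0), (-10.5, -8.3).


x range: [-10.5, 27]
y range: [-8.3, 23.5]
Bounding box: (-10.5,-8.3) to (27,23.5)

(-10.5,-8.3) to (27,23.5)


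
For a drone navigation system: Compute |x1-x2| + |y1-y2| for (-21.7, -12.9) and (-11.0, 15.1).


|(-21.7)-(-11)| + |(-12.9)-15.1| = 10.7 + 28 = 38.7

38.7


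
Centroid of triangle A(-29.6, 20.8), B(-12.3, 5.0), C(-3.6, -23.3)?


Centroid = ((x_A+x_B+x_C)/3, (y_A+y_B+y_C)/3)
= (((-29.6)+(-12.3)+(-3.6))/3, (20.8+5+(-23.3))/3)
= (-15.1667, 0.8333)

(-15.1667, 0.8333)


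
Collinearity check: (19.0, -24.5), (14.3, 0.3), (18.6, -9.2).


Cross product: (14.3-19)*((-9.2)-(-24.5)) - (0.3-(-24.5))*(18.6-19)
= -61.99

No, not collinear


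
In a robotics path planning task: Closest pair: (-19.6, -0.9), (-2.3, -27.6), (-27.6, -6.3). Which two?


d(P0,P1) = 31.8148, d(P0,P2) = 9.6519, d(P1,P2) = 33.0723
Closest: P0 and P2

Closest pair: (-19.6, -0.9) and (-27.6, -6.3), distance = 9.6519


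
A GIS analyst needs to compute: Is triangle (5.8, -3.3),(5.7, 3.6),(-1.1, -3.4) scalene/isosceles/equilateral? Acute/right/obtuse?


Side lengths squared: AB^2=47.62, BC^2=95.24, CA^2=47.62
Sorted: [47.62, 47.62, 95.24]
By sides: Isosceles, By angles: Right

Isosceles, Right


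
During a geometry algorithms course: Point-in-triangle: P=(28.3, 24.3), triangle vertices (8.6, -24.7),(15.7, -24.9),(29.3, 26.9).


Cross products: AB x AP = 351.84, BC x BP = 16.44, CA x CP = 2.22
All same sign? yes

Yes, inside


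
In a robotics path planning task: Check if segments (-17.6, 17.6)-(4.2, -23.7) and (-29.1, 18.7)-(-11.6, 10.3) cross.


Cross products: d1=77.35, d2=-462.28, d3=-450.97, d4=88.66
d1*d2 < 0 and d3*d4 < 0? yes

Yes, they intersect


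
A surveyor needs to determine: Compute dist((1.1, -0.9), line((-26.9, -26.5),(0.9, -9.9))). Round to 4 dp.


|cross product| = 246.88
|line direction| = sqrt(1048.4) = 32.379
Distance = 246.88/sqrt(1048.4) = 7.6247

7.6247


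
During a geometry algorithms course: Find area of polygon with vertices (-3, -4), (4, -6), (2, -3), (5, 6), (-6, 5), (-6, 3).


Shoelace sum: ((-3)*(-6) - 4*(-4)) + (4*(-3) - 2*(-6)) + (2*6 - 5*(-3)) + (5*5 - (-6)*6) + ((-6)*3 - (-6)*5) + ((-6)*(-4) - (-3)*3)
= 167
Area = |167|/2 = 83.5

83.5


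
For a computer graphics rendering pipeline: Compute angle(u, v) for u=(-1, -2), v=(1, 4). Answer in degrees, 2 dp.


u.v = -9, |u| = sqrt(5) = 2.2361, |v| = sqrt(17) = 4.1231
cos(theta) = u.v/(|u||v|) = -9/sqrt(85) = -0.976187
theta = acos(-0.976187) = 167.47 degrees

167.47 degrees


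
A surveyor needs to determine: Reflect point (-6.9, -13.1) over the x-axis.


Reflection over x-axis: (x,y) -> (x,-y)
(-6.9, -13.1) -> (-6.9, 13.1)

(-6.9, 13.1)


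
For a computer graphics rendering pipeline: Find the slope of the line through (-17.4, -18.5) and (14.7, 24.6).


slope = (y2-y1)/(x2-x1) = (24.6-(-18.5))/(14.7-(-17.4)) = 43.1/32.1 = 1.3427

1.3427


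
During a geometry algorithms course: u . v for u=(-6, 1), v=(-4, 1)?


u . v = u_x*v_x + u_y*v_y = (-6)*(-4) + 1*1
= 24 + 1 = 25

25


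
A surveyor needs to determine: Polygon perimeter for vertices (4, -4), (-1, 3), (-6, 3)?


Sides: (4, -4)->(-1, 3): sqrt(74) = 8.602325, (-1, 3)->(-6, 3): sqrt(25) = 5, (-6, 3)->(4, -4): sqrt(149) = 12.206556
Sum = 25.808881
Perimeter = 25.8089

25.8089


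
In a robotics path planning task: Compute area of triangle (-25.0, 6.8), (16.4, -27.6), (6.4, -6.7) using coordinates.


Area = |x_A(y_B-y_C) + x_B(y_C-y_A) + x_C(y_A-y_B)|/2
= |522.5 + (-221.4) + 220.16|/2
= 521.26/2 = 260.63

260.63


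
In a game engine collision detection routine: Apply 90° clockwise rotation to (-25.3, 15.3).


90° CW: (x,y) -> (y, -x)
(-25.3,15.3) -> (15.3, 25.3)

(15.3, 25.3)


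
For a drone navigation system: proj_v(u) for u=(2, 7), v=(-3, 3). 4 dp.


u.v = 15, |v| = sqrt(18) = 4.2426
Scalar projection = u.v / |v| = 15 / sqrt(18) = 3.5355

3.5355


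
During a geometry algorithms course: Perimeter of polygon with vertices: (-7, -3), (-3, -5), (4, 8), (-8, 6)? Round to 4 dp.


Sides: (-7, -3)->(-3, -5): sqrt(20) = 4.472136, (-3, -5)->(4, 8): sqrt(218) = 14.764823, (4, 8)->(-8, 6): sqrt(148) = 12.165525, (-8, 6)->(-7, -3): sqrt(82) = 9.055385
Sum = 40.457869
Perimeter = 40.4579

40.4579


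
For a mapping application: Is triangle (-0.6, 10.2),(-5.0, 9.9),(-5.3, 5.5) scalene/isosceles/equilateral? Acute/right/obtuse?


Side lengths squared: AB^2=19.45, BC^2=19.45, CA^2=44.18
Sorted: [19.45, 19.45, 44.18]
By sides: Isosceles, By angles: Obtuse

Isosceles, Obtuse


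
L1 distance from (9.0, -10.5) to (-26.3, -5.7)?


|9-(-26.3)| + |(-10.5)-(-5.7)| = 35.3 + 4.8 = 40.1

40.1


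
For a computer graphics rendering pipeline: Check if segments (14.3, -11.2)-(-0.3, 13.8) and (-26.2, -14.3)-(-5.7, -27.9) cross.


Cross products: d1=614.35, d2=928.29, d3=1057.76, d4=743.82
d1*d2 < 0 and d3*d4 < 0? no

No, they don't intersect


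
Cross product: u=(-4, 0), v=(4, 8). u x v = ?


u x v = u_x*v_y - u_y*v_x = (-4)*8 - 0*4
= (-32) - 0 = -32

-32


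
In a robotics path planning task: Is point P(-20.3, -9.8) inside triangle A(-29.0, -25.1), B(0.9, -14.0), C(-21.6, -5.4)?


Cross products: AB x AP = 360.9, BC x BP = 87.82, CA x CP = 58.17
All same sign? yes

Yes, inside


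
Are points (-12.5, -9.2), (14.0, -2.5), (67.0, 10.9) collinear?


Cross product: (14-(-12.5))*(10.9-(-9.2)) - ((-2.5)-(-9.2))*(67-(-12.5))
= 0

Yes, collinear


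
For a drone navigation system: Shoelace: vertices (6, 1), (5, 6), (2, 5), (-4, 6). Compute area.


Shoelace sum: (6*6 - 5*1) + (5*5 - 2*6) + (2*6 - (-4)*5) + ((-4)*1 - 6*6)
= 36
Area = |36|/2 = 18

18


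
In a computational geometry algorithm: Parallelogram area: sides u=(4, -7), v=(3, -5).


|u x v| = |4*(-5) - (-7)*3|
= |(-20) - (-21)| = 1

1


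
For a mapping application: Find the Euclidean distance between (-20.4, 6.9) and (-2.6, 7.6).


dx=17.8, dy=0.7
d^2 = 17.8^2 + 0.7^2 = 317.33
d = sqrt(317.33) = 17.8138

17.8138


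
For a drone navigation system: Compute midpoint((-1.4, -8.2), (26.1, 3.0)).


M = (((-1.4)+26.1)/2, ((-8.2)+3)/2)
= (12.35, -2.6)

(12.35, -2.6)


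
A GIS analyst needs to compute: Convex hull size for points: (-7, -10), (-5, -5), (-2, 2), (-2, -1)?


Convex hull vertices (CCW): (-7, -10), (-2, -1), (-2, 2), (-5, -5)
Count = 4

4


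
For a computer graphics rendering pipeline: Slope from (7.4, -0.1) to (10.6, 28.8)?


slope = (y2-y1)/(x2-x1) = (28.8-(-0.1))/(10.6-7.4) = 28.9/3.2 = 9.0312

9.0312


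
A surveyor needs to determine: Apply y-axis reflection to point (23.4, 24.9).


Reflection over y-axis: (x,y) -> (-x,y)
(23.4, 24.9) -> (-23.4, 24.9)

(-23.4, 24.9)


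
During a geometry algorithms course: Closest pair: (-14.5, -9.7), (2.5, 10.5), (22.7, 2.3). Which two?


d(P0,P1) = 26.4015, d(P0,P2) = 39.0876, d(P1,P2) = 21.8009
Closest: P1 and P2

Closest pair: (2.5, 10.5) and (22.7, 2.3), distance = 21.8009


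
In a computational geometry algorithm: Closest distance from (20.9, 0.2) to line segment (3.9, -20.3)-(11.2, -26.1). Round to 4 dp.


Project P onto AB: t = 0.0598 (clamped to [0,1])
Closest point on segment: (4.3367, -20.6469)
Distance: 26.6259

26.6259


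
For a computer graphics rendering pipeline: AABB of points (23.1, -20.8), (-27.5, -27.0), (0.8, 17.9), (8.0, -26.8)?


x range: [-27.5, 23.1]
y range: [-27, 17.9]
Bounding box: (-27.5,-27) to (23.1,17.9)

(-27.5,-27) to (23.1,17.9)


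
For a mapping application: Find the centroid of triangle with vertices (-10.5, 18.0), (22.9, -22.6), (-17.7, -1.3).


Centroid = ((x_A+x_B+x_C)/3, (y_A+y_B+y_C)/3)
= (((-10.5)+22.9+(-17.7))/3, (18+(-22.6)+(-1.3))/3)
= (-1.7667, -1.9667)

(-1.7667, -1.9667)


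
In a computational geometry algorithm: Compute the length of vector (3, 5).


|u| = sqrt(3^2 + 5^2) = sqrt(34) = 5.831

5.831


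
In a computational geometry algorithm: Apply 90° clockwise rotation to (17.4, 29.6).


90° CW: (x,y) -> (y, -x)
(17.4,29.6) -> (29.6, -17.4)

(29.6, -17.4)


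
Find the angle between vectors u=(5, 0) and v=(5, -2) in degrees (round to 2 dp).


u.v = 25, |u| = sqrt(25) = 5, |v| = sqrt(29) = 5.3852
cos(theta) = u.v/(|u||v|) = 25/sqrt(725) = 0.928477
theta = acos(0.928477) = 21.8 degrees

21.8 degrees


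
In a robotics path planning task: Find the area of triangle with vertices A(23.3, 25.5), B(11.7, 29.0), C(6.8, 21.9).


Area = |x_A(y_B-y_C) + x_B(y_C-y_A) + x_C(y_A-y_B)|/2
= |165.43 + (-42.12) + (-23.8)|/2
= 99.51/2 = 49.755

49.755


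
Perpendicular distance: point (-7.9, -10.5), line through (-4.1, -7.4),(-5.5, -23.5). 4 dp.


|cross product| = 56.84
|line direction| = sqrt(261.17) = 16.1608
Distance = 56.84/sqrt(261.17) = 3.5172

3.5172


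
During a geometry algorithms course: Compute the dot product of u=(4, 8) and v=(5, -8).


u . v = u_x*v_x + u_y*v_y = 4*5 + 8*(-8)
= 20 + (-64) = -44

-44


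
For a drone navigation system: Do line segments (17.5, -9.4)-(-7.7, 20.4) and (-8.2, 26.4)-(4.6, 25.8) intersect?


Cross products: d1=-442.82, d2=-76.5, d3=-136.3, d4=-502.62
d1*d2 < 0 and d3*d4 < 0? no

No, they don't intersect


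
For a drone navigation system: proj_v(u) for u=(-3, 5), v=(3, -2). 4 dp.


u.v = -19, |v| = sqrt(13) = 3.6056
Scalar projection = u.v / |v| = -19 / sqrt(13) = -5.2697

-5.2697


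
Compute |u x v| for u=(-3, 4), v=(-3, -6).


|u x v| = |(-3)*(-6) - 4*(-3)|
= |18 - (-12)| = 30

30


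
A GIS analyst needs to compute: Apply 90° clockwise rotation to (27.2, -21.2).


90° CW: (x,y) -> (y, -x)
(27.2,-21.2) -> (-21.2, -27.2)

(-21.2, -27.2)


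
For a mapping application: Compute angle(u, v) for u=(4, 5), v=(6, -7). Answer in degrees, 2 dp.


u.v = -11, |u| = sqrt(41) = 6.4031, |v| = sqrt(85) = 9.2195
cos(theta) = u.v/(|u||v|) = -11/sqrt(3485) = -0.186334
theta = acos(-0.186334) = 100.74 degrees

100.74 degrees


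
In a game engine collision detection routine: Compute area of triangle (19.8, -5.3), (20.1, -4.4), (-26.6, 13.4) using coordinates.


Area = |x_A(y_B-y_C) + x_B(y_C-y_A) + x_C(y_A-y_B)|/2
= |(-352.44) + 375.87 + 23.94|/2
= 47.37/2 = 23.685

23.685


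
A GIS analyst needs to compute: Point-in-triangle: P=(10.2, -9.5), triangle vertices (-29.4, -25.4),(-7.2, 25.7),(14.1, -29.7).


Cross products: AB x AP = -1670.58, BC x BP = 214.2, CA x CP = -861.93
All same sign? no

No, outside


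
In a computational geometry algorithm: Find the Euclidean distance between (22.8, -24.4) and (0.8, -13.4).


dx=-22, dy=11
d^2 = (-22)^2 + 11^2 = 605
d = sqrt(605) = 24.5967

24.5967


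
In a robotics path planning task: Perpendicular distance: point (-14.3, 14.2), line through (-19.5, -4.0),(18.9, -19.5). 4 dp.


|cross product| = 779.48
|line direction| = sqrt(1714.81) = 41.4103
Distance = 779.48/sqrt(1714.81) = 18.8234

18.8234


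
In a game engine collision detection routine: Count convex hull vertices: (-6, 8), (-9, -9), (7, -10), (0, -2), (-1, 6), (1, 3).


Convex hull vertices (CCW): (-9, -9), (7, -10), (1, 3), (-1, 6), (-6, 8)
Count = 5

5


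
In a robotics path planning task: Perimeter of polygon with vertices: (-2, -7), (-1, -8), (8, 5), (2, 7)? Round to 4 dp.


Sides: (-2, -7)->(-1, -8): sqrt(2) = 1.414214, (-1, -8)->(8, 5): sqrt(250) = 15.811388, (8, 5)->(2, 7): sqrt(40) = 6.324555, (2, 7)->(-2, -7): sqrt(212) = 14.56022
Sum = 38.110377
Perimeter = 38.1104

38.1104


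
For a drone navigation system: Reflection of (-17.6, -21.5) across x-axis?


Reflection over x-axis: (x,y) -> (x,-y)
(-17.6, -21.5) -> (-17.6, 21.5)

(-17.6, 21.5)


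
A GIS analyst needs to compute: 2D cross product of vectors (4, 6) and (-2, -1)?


u x v = u_x*v_y - u_y*v_x = 4*(-1) - 6*(-2)
= (-4) - (-12) = 8

8


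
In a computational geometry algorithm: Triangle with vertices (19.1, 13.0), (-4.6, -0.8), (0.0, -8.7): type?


Side lengths squared: AB^2=752.13, BC^2=83.57, CA^2=835.7
Sorted: [83.57, 752.13, 835.7]
By sides: Scalene, By angles: Right

Scalene, Right


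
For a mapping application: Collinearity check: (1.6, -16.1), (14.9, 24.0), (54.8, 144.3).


Cross product: (14.9-1.6)*(144.3-(-16.1)) - (24-(-16.1))*(54.8-1.6)
= 0

Yes, collinear


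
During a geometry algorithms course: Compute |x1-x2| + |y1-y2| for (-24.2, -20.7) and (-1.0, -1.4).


|(-24.2)-(-1)| + |(-20.7)-(-1.4)| = 23.2 + 19.3 = 42.5

42.5


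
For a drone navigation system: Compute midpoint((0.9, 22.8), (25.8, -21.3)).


M = ((0.9+25.8)/2, (22.8+(-21.3))/2)
= (13.35, 0.75)

(13.35, 0.75)


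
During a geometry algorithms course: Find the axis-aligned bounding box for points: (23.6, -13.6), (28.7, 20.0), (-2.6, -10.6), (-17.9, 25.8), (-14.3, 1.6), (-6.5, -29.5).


x range: [-17.9, 28.7]
y range: [-29.5, 25.8]
Bounding box: (-17.9,-29.5) to (28.7,25.8)

(-17.9,-29.5) to (28.7,25.8)


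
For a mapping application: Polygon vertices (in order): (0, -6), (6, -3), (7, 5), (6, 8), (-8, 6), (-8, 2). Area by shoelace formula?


Shoelace sum: (0*(-3) - 6*(-6)) + (6*5 - 7*(-3)) + (7*8 - 6*5) + (6*6 - (-8)*8) + ((-8)*2 - (-8)*6) + ((-8)*(-6) - 0*2)
= 293
Area = |293|/2 = 146.5

146.5
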